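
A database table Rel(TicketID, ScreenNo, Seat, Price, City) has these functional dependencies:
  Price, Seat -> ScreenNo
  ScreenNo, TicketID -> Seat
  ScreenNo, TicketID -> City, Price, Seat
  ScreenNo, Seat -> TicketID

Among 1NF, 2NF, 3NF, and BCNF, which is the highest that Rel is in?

Candidate keys: {Price, Seat}, {ScreenNo, Seat}, {ScreenNo, TicketID}. Prime attributes: {Price, ScreenNo, Seat, TicketID}.
Every FD has a superkey on the left, so the relation is in BCNF.

BCNF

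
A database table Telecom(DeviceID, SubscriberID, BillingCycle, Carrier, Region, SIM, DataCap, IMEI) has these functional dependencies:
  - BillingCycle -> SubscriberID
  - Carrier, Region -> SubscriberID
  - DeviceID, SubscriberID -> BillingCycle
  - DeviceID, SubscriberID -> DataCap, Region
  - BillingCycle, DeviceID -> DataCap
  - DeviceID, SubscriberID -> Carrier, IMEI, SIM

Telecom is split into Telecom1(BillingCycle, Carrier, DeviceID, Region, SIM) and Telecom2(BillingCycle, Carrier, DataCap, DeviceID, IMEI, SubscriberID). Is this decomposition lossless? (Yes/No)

Yes

Common attributes: {BillingCycle, Carrier, DeviceID}; their closure is {BillingCycle, Carrier, DataCap, DeviceID, IMEI, Region, SIM, SubscriberID}.
Telecom1 is contained in that closure, so Telecom1 ∩ Telecom2 -> Telecom1 holds and the join is lossless.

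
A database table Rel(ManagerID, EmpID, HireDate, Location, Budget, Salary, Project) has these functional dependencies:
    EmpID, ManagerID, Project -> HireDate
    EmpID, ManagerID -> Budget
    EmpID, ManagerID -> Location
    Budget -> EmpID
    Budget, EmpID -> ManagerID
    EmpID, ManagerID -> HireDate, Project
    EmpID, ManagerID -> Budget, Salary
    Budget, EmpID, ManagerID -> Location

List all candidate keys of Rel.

{Budget}, {EmpID, ManagerID}

Closure of {Budget} is {Budget, EmpID, HireDate, Location, ManagerID, Project, Salary}, the whole schema; {Budget} is a candidate key.
Closure of {EmpID, ManagerID} is {Budget, EmpID, HireDate, Location, ManagerID, Project, Salary}, the whole schema; {EmpID, ManagerID} is a candidate key.
Any other superkey properly contains one of these, so there are no further candidate keys.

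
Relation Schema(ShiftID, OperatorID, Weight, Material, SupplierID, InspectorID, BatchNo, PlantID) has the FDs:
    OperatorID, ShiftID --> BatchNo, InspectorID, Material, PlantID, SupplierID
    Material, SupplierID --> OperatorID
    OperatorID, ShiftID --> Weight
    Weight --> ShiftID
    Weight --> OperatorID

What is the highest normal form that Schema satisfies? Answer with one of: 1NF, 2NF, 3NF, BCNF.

Candidate keys: {Material, ShiftID, SupplierID}, {OperatorID, ShiftID}, {Weight}. Prime attributes: {Material, OperatorID, ShiftID, SupplierID, Weight}.
Material, SupplierID --> OperatorID: {Material, SupplierID}⁺ = {Material, OperatorID, SupplierID}, which is not all of the attributes, so the left side is not a superkey — BCNF is violated.
Its right-hand attributes {OperatorID} are all prime, as are those of every other non-superkey FD — the relation is in 3NF.

3NF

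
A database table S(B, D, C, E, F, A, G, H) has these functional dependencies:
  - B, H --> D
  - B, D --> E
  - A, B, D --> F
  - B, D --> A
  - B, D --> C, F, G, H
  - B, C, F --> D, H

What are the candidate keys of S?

{B, C, F}, {B, D}, {B, H}

No FD produces {B}, so it must be in every candidate key.
{B, D}⁺ = {A, B, C, D, E, F, G, H} — all of the relation — so {B, D} is a candidate key.
{B, H}⁺ = {A, B, C, D, E, F, G, H} — all of the relation — so {B, H} is a candidate key.
{B, C, F}⁺ = {A, B, C, D, E, F, G, H} — all of the relation — so {B, C, F} is a candidate key.
Any other superkey properly contains one of these, so there are no further candidate keys.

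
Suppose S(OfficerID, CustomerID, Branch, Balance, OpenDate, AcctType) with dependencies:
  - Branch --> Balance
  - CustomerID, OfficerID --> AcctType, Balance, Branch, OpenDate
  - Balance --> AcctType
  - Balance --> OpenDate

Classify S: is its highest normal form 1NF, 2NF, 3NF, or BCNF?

Candidate key: {CustomerID, OfficerID}. Prime attributes: {CustomerID, OfficerID}.
For Branch --> Balance we have {Branch}⁺ = {AcctType, Balance, Branch, OpenDate}; {Branch} is not a superkey, so BCNF fails.
Branch --> Balance determines the non-prime attribute {Balance} from a non-superkey — 3NF is violated.
No non-prime attribute depends on a proper subset of any candidate key, so 2NF holds.

2NF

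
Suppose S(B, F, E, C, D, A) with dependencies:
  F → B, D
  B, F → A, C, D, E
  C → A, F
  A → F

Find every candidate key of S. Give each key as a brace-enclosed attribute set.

Closure of {A} is {A, B, C, D, E, F}, the whole schema; {A} is a candidate key.
Closure of {C} is {A, B, C, D, E, F}, the whole schema; {C} is a candidate key.
Closure of {F} is {A, B, C, D, E, F}, the whole schema; {F} is a candidate key.
No proper subset of any of these is a key, and no other minimal superkey exists.

{A}, {C}, {F}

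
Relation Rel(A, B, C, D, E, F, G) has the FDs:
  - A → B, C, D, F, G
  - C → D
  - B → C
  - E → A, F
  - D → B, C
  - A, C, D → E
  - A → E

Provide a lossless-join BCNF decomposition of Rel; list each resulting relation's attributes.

{A, C, E, F, G}; {B, C, D}

Candidate keys of the original relation: {A}, {E}.
In {A, B, C, D, E, F, G}, {C} is not a superkey ({C}⁺ restricted to this set is {B, C, D}), so split on C → B, D into {B, C, D} and {A, C, E, F, G}.
{B, C, D} has no BCNF violation.
{A, C, E, F, G} has no BCNF violation.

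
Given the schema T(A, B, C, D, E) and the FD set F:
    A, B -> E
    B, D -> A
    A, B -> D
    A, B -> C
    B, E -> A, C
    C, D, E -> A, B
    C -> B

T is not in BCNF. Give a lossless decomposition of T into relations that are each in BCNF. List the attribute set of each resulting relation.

Candidate keys of the original relation: {A, B}, {A, C}, {B, D}, {B, E}, {C, D}, {C, E}.
Within {A, B, C, D, E}: {C}⁺ ∩ {A, B, C, D, E} = {B, C}, not the whole set, so C -> B violates BCNF; decompose into {B, C} and {A, C, D, E}.
{B, C} has no BCNF violation.
{A, C, D, E} has no BCNF violation.

{A, C, D, E}; {B, C}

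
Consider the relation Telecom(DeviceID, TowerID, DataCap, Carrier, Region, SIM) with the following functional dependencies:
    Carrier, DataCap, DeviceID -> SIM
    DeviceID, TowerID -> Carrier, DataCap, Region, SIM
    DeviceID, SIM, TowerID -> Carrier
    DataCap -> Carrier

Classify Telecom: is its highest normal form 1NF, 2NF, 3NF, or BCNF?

2NF

Candidate key: {DeviceID, TowerID}. Prime attributes: {DeviceID, TowerID}.
For Carrier, DataCap, DeviceID -> SIM we have {Carrier, DataCap, DeviceID}⁺ = {Carrier, DataCap, DeviceID, SIM}; {Carrier, DataCap, DeviceID} is not a superkey, so BCNF fails.
Because {SIM} is non-prime and the left side of Carrier, DataCap, DeviceID -> SIM is not a superkey, the relation is not in 3NF.
No proper subset of a key has a non-prime attribute in its closure, so there is no partial dependency; 2NF holds.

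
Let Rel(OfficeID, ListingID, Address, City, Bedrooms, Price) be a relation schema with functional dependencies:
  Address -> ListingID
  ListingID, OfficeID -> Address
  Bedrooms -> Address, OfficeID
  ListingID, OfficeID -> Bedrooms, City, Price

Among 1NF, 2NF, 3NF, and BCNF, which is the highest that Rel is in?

Candidate keys: {Address, OfficeID}, {Bedrooms}, {ListingID, OfficeID}. Prime attributes: {Address, Bedrooms, ListingID, OfficeID}.
For Address -> ListingID we have {Address}⁺ = {Address, ListingID}; {Address} is not a superkey, so BCNF fails.
Its right-hand attributes {ListingID} are all prime, as are those of every other non-superkey FD — the relation is in 3NF.

3NF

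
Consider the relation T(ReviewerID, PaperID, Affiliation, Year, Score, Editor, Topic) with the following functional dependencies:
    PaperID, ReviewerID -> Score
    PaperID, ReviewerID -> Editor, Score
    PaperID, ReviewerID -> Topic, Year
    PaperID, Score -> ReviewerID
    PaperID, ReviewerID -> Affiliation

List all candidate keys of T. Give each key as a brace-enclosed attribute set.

{PaperID, ReviewerID}, {PaperID, Score}

Attributes never on any right-hand side: {PaperID} — every candidate key must contain it.
{PaperID, ReviewerID}⁺ = {Affiliation, Editor, PaperID, ReviewerID, Score, Topic, Year} — all of the relation — so {PaperID, ReviewerID} is a candidate key.
{PaperID, Score}⁺ = {Affiliation, Editor, PaperID, ReviewerID, Score, Topic, Year} — all of the relation — so {PaperID, Score} is a candidate key.
Any other superkey properly contains one of these, so there are no further candidate keys.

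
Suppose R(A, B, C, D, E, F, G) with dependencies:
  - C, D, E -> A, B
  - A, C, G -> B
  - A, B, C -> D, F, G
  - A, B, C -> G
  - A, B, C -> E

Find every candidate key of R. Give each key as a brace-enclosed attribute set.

No FD produces {C}, so it must be in every candidate key.
{A, B, C}⁺ = {A, B, C, D, E, F, G}, which is every attribute, so {A, B, C} is a candidate key.
{A, C, G}⁺ = {A, B, C, D, E, F, G}, which is every attribute, so {A, C, G} is a candidate key.
{C, D, E}⁺ = {A, B, C, D, E, F, G}, which is every attribute, so {C, D, E} is a candidate key.
These are minimal and exhaustive — every other superkey contains one of them.

{A, B, C}, {A, C, G}, {C, D, E}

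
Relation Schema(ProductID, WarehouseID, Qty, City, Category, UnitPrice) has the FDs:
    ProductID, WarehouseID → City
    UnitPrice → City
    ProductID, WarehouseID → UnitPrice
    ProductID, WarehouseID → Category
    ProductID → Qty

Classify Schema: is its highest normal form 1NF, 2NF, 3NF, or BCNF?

Candidate key: {ProductID, WarehouseID}. Prime attributes: {ProductID, WarehouseID}.
UnitPrice → City: {UnitPrice}⁺ = {City, UnitPrice}, which is not all of the attributes, so the left side is not a superkey — BCNF is violated.
Because {City} is non-prime and the left side of UnitPrice → City is not a superkey, the relation is not in 3NF.
{ProductID} is a proper subset of the key {ProductID, WarehouseID}, and {ProductID}⁺ contains the non-prime attribute {Qty} — a partial dependency, so 2NF is violated.

1NF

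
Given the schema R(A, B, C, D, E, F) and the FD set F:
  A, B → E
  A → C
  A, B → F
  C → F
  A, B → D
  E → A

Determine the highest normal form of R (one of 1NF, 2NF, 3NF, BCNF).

1NF

Candidate keys: {A, B}, {B, E}. Prime attributes: {A, B, E}.
A → C breaks BCNF: {A}⁺ = {A, C, F}, so {A} is not a superkey.
A → C has non-prime {C} on the right and a non-superkey on the left, so 3NF fails.
The proper key subset {A} of {A, B} determines non-prime {C, F}, so the relation is not even in 2NF.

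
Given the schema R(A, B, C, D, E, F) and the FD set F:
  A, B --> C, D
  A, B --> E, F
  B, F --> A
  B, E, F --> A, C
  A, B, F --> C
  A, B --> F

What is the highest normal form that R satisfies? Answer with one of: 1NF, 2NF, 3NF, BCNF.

Candidate keys: {A, B}, {B, F}. Prime attributes: {A, B, F}.
Each dependency's left side is a superkey — BCNF holds.

BCNF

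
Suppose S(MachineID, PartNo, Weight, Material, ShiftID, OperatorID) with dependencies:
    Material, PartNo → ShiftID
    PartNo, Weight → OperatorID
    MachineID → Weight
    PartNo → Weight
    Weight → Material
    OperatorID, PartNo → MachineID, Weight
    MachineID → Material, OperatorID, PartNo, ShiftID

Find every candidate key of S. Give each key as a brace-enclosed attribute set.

{MachineID}⁺ = {MachineID, Material, OperatorID, PartNo, ShiftID, Weight}, which is every attribute, so {MachineID} is a candidate key.
{PartNo}⁺ = {MachineID, Material, OperatorID, PartNo, ShiftID, Weight}, which is every attribute, so {PartNo} is a candidate key.
Any other superkey properly contains one of these, so there are no further candidate keys.

{MachineID}, {PartNo}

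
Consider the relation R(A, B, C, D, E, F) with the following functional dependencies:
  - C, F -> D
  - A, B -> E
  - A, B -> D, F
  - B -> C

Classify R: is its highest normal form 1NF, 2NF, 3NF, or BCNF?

1NF

Candidate key: {A, B}. Prime attributes: {A, B}.
C, F -> D: {C, F}⁺ = {C, D, F}, which is not all of the attributes, so the left side is not a superkey — BCNF is violated.
C, F -> D determines the non-prime attribute {D} from a non-superkey — 3NF is violated.
{B} is a proper subset of the key {A, B}, and {B}⁺ contains the non-prime attribute {C} — a partial dependency, so 2NF is violated.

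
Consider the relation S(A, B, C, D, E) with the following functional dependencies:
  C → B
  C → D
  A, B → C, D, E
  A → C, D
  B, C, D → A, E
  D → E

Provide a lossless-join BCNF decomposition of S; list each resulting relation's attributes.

Candidate keys of the original relation: {A}, {C}.
{A, B, C, D, E}: {D} determines {D, E} here but is not a superkey — split on D → E, giving {D, E} and {A, B, C, D}.
{D, E} is in BCNF.
{A, B, C, D} is in BCNF.

{A, B, C, D}; {D, E}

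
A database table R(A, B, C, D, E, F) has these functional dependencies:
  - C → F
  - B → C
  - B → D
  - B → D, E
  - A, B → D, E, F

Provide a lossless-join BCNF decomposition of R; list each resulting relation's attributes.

Candidate key of the original relation: {A, B}.
{A, B, C, D, E, F}: {C} determines {C, F} here but is not a superkey — split on C → F, giving {C, F} and {A, B, C, D, E}.
{C, F} is in BCNF.
{A, B, C, D, E}: {B} determines {B, C, D, E} here but is not a superkey — split on B → C, D, E, giving {B, C, D, E} and {A, B}.
{B, C, D, E} is in BCNF.
{A, B} is in BCNF.

{A, B}; {B, C, D, E}; {C, F}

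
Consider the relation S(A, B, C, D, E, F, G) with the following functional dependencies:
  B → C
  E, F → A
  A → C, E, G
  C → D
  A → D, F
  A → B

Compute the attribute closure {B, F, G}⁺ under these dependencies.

{B, C, D, F, G}

Start with {B, F, G}.
B → C applies; add {C} → now {B, C, F, G}.
C → D applies; add {D} → now {B, C, D, F, G}.
No further FD applies.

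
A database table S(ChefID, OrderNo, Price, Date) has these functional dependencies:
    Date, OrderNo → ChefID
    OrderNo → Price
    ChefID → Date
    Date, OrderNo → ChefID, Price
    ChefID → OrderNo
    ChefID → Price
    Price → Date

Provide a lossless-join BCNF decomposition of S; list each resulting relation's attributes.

Candidate keys of the original relation: {ChefID}, {OrderNo}.
{ChefID, Date, OrderNo, Price}: {Price} determines {Date, Price} here but is not a superkey — split on Price → Date, giving {Date, Price} and {ChefID, OrderNo, Price}.
{Date, Price} is in BCNF.
{ChefID, OrderNo, Price} is in BCNF.

{ChefID, OrderNo, Price}; {Date, Price}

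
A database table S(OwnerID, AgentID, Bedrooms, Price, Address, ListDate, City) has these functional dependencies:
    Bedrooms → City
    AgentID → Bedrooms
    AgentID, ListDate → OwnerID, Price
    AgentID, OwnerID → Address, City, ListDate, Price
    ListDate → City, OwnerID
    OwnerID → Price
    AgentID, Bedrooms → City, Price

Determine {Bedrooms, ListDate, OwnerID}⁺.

{Bedrooms, City, ListDate, OwnerID, Price}

Start with {Bedrooms, ListDate, OwnerID}.
Bedrooms → City applies; add {City} → now {Bedrooms, City, ListDate, OwnerID}.
OwnerID → Price applies; add {Price} → now {Bedrooms, City, ListDate, OwnerID, Price}.
No further FD applies.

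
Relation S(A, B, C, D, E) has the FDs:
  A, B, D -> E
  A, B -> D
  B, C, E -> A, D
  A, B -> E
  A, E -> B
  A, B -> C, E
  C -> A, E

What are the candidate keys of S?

{C} is a candidate key since {C}⁺ = {A, B, C, D, E} covers every attribute.
{A, B} is a candidate key since {A, B}⁺ = {A, B, C, D, E} covers every attribute.
{A, E} is a candidate key since {A, E}⁺ = {A, B, C, D, E} covers every attribute.
These are minimal and exhaustive — every other superkey contains one of them.

{A, B}, {A, E}, {C}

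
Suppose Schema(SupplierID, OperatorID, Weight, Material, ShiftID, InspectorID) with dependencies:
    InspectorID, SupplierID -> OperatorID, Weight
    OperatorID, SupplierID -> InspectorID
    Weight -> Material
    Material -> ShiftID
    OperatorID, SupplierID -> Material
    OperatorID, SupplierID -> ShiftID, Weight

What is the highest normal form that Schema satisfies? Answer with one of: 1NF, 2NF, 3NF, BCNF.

2NF

Candidate keys: {InspectorID, SupplierID}, {OperatorID, SupplierID}. Prime attributes: {InspectorID, OperatorID, SupplierID}.
Weight -> Material: {Weight}⁺ = {Material, ShiftID, Weight}, which is not all of the attributes, so the left side is not a superkey — BCNF is violated.
Weight -> Material determines the non-prime attribute {Material} from a non-superkey — 3NF is violated.
Checking every proper subset of each key, none determines a non-prime attribute — 2NF is satisfied.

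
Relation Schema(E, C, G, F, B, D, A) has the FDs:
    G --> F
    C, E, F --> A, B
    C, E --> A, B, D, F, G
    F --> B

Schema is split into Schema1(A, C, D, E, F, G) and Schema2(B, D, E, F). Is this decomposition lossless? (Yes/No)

Schema1 ∩ Schema2 = {D, E, F}; its closure under F is {B, D, E, F}.
Since Schema2 ⊆ {B, D, E, F}, the intersection is a superkey of Schema2; the decomposition is lossless.

Yes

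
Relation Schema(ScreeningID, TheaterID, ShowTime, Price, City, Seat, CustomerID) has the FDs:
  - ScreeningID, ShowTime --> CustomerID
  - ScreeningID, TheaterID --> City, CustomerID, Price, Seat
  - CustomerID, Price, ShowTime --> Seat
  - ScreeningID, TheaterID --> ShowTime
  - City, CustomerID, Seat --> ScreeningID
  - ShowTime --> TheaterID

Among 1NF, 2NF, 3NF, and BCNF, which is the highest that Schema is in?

3NF

Candidate keys: {City, CustomerID, Price, ShowTime}, {City, CustomerID, Seat, ShowTime}, {City, CustomerID, Seat, TheaterID}, {ScreeningID, ShowTime}, {ScreeningID, TheaterID}. Prime attributes: {City, CustomerID, Price, ScreeningID, Seat, ShowTime, TheaterID}.
CustomerID, Price, ShowTime --> Seat: {CustomerID, Price, ShowTime}⁺ = {CustomerID, Price, Seat, ShowTime, TheaterID}, which is not all of the attributes, so the left side is not a superkey — BCNF is violated.
Since {Seat} ⊆ prime attributes and every other non-superkey FD also has a prime right side, the schema is in 3NF.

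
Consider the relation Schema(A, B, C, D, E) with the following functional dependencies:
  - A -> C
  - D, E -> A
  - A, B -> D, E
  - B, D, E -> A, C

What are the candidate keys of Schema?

{B} never appears on the right of any FD, so every key must include it.
{A, B}⁺ = {A, B, C, D, E} — all of the relation — so {A, B} is a candidate key.
{B, D, E}⁺ = {A, B, C, D, E} — all of the relation — so {B, D, E} is a candidate key.
These are minimal and exhaustive — every other superkey contains one of them.

{A, B}, {B, D, E}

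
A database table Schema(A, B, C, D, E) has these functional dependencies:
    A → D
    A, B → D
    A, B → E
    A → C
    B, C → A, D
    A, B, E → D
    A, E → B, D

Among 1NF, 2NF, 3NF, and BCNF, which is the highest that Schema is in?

1NF

Candidate keys: {A, B}, {A, E}, {B, C}. Prime attributes: {A, B, C, E}.
For A → D we have {A}⁺ = {A, C, D}; {A} is not a superkey, so BCNF fails.
Because {D} is non-prime and the left side of A → D is not a superkey, the relation is not in 3NF.
{A} is a proper subset of the key {A, B}, and {A}⁺ contains the non-prime attribute {D} — a partial dependency, so 2NF is violated.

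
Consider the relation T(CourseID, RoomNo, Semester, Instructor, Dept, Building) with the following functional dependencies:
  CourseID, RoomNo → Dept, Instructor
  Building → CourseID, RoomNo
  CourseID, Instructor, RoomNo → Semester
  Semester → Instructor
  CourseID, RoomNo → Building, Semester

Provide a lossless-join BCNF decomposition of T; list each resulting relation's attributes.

{Building, CourseID, Dept, RoomNo, Semester}; {Instructor, Semester}

Candidate keys of the original relation: {Building}, {CourseID, RoomNo}.
{Building, CourseID, Dept, Instructor, RoomNo, Semester}: {Semester} determines {Instructor, Semester} here but is not a superkey — split on Semester → Instructor, giving {Instructor, Semester} and {Building, CourseID, Dept, RoomNo, Semester}.
{Instructor, Semester} is in BCNF.
{Building, CourseID, Dept, RoomNo, Semester} is in BCNF.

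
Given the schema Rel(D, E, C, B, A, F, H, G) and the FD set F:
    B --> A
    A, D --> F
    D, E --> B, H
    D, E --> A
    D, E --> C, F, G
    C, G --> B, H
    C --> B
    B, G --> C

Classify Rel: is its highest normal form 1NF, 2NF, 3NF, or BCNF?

2NF

Candidate key: {D, E}. Prime attributes: {D, E}.
B --> A breaks BCNF: {B}⁺ = {A, B}, so {B} is not a superkey.
Because {A} is non-prime and the left side of B --> A is not a superkey, the relation is not in 3NF.
Checking every proper subset of each key, none determines a non-prime attribute — 2NF is satisfied.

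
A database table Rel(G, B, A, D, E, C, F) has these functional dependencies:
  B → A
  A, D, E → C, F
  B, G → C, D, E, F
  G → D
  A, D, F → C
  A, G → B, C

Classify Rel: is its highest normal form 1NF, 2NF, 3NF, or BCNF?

Candidate keys: {A, G}, {B, G}. Prime attributes: {A, B, G}.
B → A breaks BCNF: {B}⁺ = {A, B}, so {B} is not a superkey.
A, D, E → C, F determines the non-prime attributes {C, F} from a non-superkey — 3NF is violated.
The proper key subset {G} of {A, G} determines non-prime {D}, so the relation is not even in 2NF.

1NF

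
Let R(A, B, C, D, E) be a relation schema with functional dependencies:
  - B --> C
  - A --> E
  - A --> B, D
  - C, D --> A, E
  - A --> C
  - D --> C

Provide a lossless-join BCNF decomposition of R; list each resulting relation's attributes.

{A, B, D, E}; {B, C}

Candidate keys of the original relation: {A}, {D}.
{A, B, C, D, E}: {B} determines {B, C} here but is not a superkey — split on B --> C, giving {B, C} and {A, B, D, E}.
{B, C}: every determinant is a superkey — BCNF.
{A, B, D, E}: every determinant is a superkey — BCNF.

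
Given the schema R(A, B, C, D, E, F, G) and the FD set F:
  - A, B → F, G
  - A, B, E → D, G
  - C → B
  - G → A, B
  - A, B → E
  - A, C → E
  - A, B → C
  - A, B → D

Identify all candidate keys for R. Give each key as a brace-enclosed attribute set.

{G} is a candidate key since {G}⁺ = {A, B, C, D, E, F, G} covers every attribute.
{A, B} is a candidate key since {A, B}⁺ = {A, B, C, D, E, F, G} covers every attribute.
{A, C} is a candidate key since {A, C}⁺ = {A, B, C, D, E, F, G} covers every attribute.
Any other superkey properly contains one of these, so there are no further candidate keys.

{A, B}, {A, C}, {G}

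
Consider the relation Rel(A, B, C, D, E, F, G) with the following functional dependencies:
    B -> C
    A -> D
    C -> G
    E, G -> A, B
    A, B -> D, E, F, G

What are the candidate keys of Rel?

{A, B}⁺ = {A, B, C, D, E, F, G}, which is every attribute, so {A, B} is a candidate key.
{B, E}⁺ = {A, B, C, D, E, F, G}, which is every attribute, so {B, E} is a candidate key.
{C, E}⁺ = {A, B, C, D, E, F, G}, which is every attribute, so {C, E} is a candidate key.
{E, G}⁺ = {A, B, C, D, E, F, G}, which is every attribute, so {E, G} is a candidate key.
Any other superkey properly contains one of these, so there are no further candidate keys.

{A, B}, {B, E}, {C, E}, {E, G}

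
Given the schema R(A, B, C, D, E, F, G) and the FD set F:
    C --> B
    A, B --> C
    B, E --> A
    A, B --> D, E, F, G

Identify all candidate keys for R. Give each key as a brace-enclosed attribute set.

Closure of {A, B} is {A, B, C, D, E, F, G}, the whole schema; {A, B} is a candidate key.
Closure of {A, C} is {A, B, C, D, E, F, G}, the whole schema; {A, C} is a candidate key.
Closure of {B, E} is {A, B, C, D, E, F, G}, the whole schema; {B, E} is a candidate key.
Closure of {C, E} is {A, B, C, D, E, F, G}, the whole schema; {C, E} is a candidate key.
These are minimal and exhaustive — every other superkey contains one of them.

{A, B}, {A, C}, {B, E}, {C, E}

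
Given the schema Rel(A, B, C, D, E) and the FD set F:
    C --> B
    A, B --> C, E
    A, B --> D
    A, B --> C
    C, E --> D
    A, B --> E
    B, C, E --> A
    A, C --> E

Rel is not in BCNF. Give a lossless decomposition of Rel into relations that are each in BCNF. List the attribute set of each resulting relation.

{A, C, D, E}; {B, C}

Candidate keys of the original relation: {A, B}, {A, C}, {C, E}.
In {A, B, C, D, E}, {C} is not a superkey ({C}⁺ restricted to this set is {B, C}), so split on C --> B into {B, C} and {A, C, D, E}.
{B, C}: every determinant is a superkey — BCNF.
{A, C, D, E}: every determinant is a superkey — BCNF.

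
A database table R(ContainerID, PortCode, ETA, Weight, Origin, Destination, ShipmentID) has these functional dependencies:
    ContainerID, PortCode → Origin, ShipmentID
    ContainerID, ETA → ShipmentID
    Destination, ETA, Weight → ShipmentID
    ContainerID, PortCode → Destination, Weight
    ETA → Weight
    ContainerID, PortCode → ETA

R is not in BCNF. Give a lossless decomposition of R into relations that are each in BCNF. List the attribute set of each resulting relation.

{ContainerID, Destination, ETA, Origin, PortCode}; {ContainerID, ETA, ShipmentID}; {ETA, Weight}

Candidate key of the original relation: {ContainerID, PortCode}.
Within {ContainerID, Destination, ETA, Origin, PortCode, ShipmentID, Weight}: {ContainerID, ETA}⁺ ∩ {ContainerID, Destination, ETA, Origin, PortCode, ShipmentID, Weight} = {ContainerID, ETA, ShipmentID, Weight}, not the whole set, so ContainerID, ETA → ShipmentID, Weight violates BCNF; decompose into {ContainerID, ETA, ShipmentID, Weight} and {ContainerID, Destination, ETA, Origin, PortCode}.
Within {ContainerID, ETA, ShipmentID, Weight}: {ETA}⁺ ∩ {ContainerID, ETA, ShipmentID, Weight} = {ETA, Weight}, not the whole set, so ETA → Weight violates BCNF; decompose into {ETA, Weight} and {ContainerID, ETA, ShipmentID}.
{ETA, Weight} is in BCNF.
{ContainerID, ETA, ShipmentID} is in BCNF.
{ContainerID, Destination, ETA, Origin, PortCode} is in BCNF.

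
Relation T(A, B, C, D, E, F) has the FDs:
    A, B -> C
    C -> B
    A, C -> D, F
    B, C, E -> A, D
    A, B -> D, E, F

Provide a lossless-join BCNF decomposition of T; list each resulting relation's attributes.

Candidate keys of the original relation: {A, B}, {A, C}, {C, E}.
Within {A, B, C, D, E, F}: {C}⁺ ∩ {A, B, C, D, E, F} = {B, C}, not the whole set, so C -> B violates BCNF; decompose into {B, C} and {A, C, D, E, F}.
{B, C} has no BCNF violation.
{A, C, D, E, F} has no BCNF violation.

{A, C, D, E, F}; {B, C}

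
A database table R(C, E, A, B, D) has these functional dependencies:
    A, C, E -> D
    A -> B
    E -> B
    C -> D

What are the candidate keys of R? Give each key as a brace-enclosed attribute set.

{A, C, E}

Attributes never on any right-hand side: {A, C, E} — every candidate key must contain all of them.
{A, C, E}⁺ = {A, B, C, D, E} — all of the relation — so {A, C, E} is a candidate key.
No other minimal set has full closure, so this is the only candidate key.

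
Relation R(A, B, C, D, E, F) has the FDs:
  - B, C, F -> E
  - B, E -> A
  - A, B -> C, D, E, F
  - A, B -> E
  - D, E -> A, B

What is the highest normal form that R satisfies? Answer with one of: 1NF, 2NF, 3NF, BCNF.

BCNF

Candidate keys: {A, B}, {B, C, F}, {B, E}, {D, E}. Prime attributes: {A, B, C, D, E, F}.
Every FD has a superkey on the left, so the relation is in BCNF.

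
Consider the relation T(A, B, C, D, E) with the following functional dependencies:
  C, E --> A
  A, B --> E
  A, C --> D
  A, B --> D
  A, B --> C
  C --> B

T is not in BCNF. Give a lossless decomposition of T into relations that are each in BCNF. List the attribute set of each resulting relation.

{A, C, D, E}; {B, C}

Candidate keys of the original relation: {A, B}, {A, C}, {C, E}.
In {A, B, C, D, E}, {C} is not a superkey ({C}⁺ restricted to this set is {B, C}), so split on C --> B into {B, C} and {A, C, D, E}.
{B, C} is in BCNF.
{A, C, D, E} is in BCNF.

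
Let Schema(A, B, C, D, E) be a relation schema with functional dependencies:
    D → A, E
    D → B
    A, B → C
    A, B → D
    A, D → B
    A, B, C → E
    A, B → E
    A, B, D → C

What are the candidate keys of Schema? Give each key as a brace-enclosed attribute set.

{D}⁺ = {A, B, C, D, E} — all of the relation — so {D} is a candidate key.
{A, B}⁺ = {A, B, C, D, E} — all of the relation — so {A, B} is a candidate key.
No proper subset of any of these is a key, and no other minimal superkey exists.

{A, B}, {D}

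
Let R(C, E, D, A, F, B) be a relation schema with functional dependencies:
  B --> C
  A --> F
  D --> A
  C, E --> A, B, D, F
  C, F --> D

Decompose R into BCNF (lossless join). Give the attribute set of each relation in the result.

Candidate keys of the original relation: {B, E}, {C, E}.
{A, B, C, D, E, F}: {B} determines {B, C} here but is not a superkey — split on B --> C, giving {B, C} and {A, B, D, E, F}.
{B, C}: every determinant is a superkey — BCNF.
{A, B, D, E, F}: {A} determines {A, F} here but is not a superkey — split on A --> F, giving {A, F} and {A, B, D, E}.
{A, F}: every determinant is a superkey — BCNF.
{A, B, D, E}: {D} determines {A, D} here but is not a superkey — split on D --> A, giving {A, D} and {B, D, E}.
{A, D}: every determinant is a superkey — BCNF.
{B, D, E}: every determinant is a superkey — BCNF.

{A, D}; {A, F}; {B, C}; {B, D, E}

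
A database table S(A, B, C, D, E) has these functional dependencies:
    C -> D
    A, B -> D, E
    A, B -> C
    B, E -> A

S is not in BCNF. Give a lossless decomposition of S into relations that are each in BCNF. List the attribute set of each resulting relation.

{A, B, C, E}; {C, D}

Candidate keys of the original relation: {A, B}, {B, E}.
In {A, B, C, D, E}, {C} is not a superkey ({C}⁺ restricted to this set is {C, D}), so split on C -> D into {C, D} and {A, B, C, E}.
{C, D}: every determinant is a superkey — BCNF.
{A, B, C, E}: every determinant is a superkey — BCNF.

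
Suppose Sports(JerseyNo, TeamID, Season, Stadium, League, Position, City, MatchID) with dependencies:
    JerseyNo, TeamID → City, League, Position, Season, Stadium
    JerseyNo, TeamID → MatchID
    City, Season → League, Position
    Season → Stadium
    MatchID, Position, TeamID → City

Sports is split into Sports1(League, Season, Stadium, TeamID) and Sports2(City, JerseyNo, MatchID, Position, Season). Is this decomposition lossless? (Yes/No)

No

Common attributes: {Season}; their closure is {Season, Stadium}.
Neither Sports1 nor Sports2 is contained in that closure, so the decomposition is lossy.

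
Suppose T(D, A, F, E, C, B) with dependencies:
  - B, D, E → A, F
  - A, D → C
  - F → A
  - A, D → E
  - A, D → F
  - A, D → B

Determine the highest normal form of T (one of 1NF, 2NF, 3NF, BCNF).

3NF

Candidate keys: {A, D}, {B, D, E}, {D, F}. Prime attributes: {A, B, D, E, F}.
For F → A we have {F}⁺ = {A, F}; {F} is not a superkey, so BCNF fails.
But every attribute on its right side ({A}) is prime, and the same holds for every other non-superkey FD, so 3NF still holds.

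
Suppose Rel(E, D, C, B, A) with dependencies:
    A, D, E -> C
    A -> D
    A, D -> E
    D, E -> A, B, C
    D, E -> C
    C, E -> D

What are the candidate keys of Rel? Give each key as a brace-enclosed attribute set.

Closure of {A} is {A, B, C, D, E}, the whole schema; {A} is a candidate key.
Closure of {C, E} is {A, B, C, D, E}, the whole schema; {C, E} is a candidate key.
Closure of {D, E} is {A, B, C, D, E}, the whole schema; {D, E} is a candidate key.
These are minimal and exhaustive — every other superkey contains one of them.

{A}, {C, E}, {D, E}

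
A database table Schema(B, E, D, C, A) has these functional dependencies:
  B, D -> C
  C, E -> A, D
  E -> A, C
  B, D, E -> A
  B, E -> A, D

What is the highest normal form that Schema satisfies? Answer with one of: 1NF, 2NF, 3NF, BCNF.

1NF

Candidate key: {B, E}. Prime attributes: {B, E}.
For B, D -> C we have {B, D}⁺ = {B, C, D}; {B, D} is not a superkey, so BCNF fails.
B, D -> C has non-prime {C} on the right and a non-superkey on the left, so 3NF fails.
Since {E} ⊂ {B, E} and {E}⁺ ⊇ {A, C, D} with {A, C, D} non-prime, there is a partial dependency; 2NF fails.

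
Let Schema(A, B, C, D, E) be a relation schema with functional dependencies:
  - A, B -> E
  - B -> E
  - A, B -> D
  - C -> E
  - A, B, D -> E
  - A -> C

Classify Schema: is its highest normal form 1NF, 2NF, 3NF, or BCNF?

1NF

Candidate key: {A, B}. Prime attributes: {A, B}.
B -> E: {B}⁺ = {B, E}, which is not all of the attributes, so the left side is not a superkey — BCNF is violated.
B -> E determines the non-prime attribute {E} from a non-superkey — 3NF is violated.
{A} is a proper subset of the key {A, B}, and {A}⁺ contains the non-prime attributes {C, E} — a partial dependency, so 2NF is violated.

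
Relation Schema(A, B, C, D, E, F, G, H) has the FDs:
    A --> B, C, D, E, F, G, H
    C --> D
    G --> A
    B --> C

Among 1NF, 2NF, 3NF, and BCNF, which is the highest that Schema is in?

2NF

Candidate keys: {A}, {G}. Prime attributes: {A, G}.
C --> D breaks BCNF: {C}⁺ = {C, D}, so {C} is not a superkey.
C --> D determines the non-prime attribute {D} from a non-superkey — 3NF is violated.
All keys have size 1, which rules out partial dependencies — 2NF is satisfied.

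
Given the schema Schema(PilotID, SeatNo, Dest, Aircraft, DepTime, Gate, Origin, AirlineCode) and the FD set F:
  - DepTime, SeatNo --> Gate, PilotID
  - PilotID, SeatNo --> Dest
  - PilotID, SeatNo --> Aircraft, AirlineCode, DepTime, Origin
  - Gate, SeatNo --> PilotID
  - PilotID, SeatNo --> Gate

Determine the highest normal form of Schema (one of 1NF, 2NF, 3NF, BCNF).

Candidate keys: {DepTime, SeatNo}, {Gate, SeatNo}, {PilotID, SeatNo}. Prime attributes: {DepTime, Gate, PilotID, SeatNo}.
Every FD has a superkey on the left, so the relation is in BCNF.

BCNF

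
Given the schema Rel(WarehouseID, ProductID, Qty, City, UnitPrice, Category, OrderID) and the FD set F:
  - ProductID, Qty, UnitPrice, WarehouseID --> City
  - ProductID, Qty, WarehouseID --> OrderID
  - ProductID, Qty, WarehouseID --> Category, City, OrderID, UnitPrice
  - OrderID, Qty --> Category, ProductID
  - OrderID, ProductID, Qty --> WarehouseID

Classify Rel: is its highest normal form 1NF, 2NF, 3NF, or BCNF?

BCNF

Candidate keys: {OrderID, Qty}, {ProductID, Qty, WarehouseID}. Prime attributes: {OrderID, ProductID, Qty, WarehouseID}.
Every FD has a superkey on the left, so the relation is in BCNF.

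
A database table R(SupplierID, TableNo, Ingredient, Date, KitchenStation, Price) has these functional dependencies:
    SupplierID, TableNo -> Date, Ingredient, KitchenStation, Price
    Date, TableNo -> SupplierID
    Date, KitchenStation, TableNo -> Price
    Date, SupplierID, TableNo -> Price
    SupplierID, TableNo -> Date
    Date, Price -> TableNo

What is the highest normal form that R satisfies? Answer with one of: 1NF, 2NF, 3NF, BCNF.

Candidate keys: {Date, Price}, {Date, TableNo}, {SupplierID, TableNo}. Prime attributes: {Date, Price, SupplierID, TableNo}.
The left-hand side of every FD is a superkey, so BCNF is satisfied.

BCNF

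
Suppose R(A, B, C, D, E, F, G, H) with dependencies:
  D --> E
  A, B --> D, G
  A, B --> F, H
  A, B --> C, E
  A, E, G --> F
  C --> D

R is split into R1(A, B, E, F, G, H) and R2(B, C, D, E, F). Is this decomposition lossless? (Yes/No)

R1 ∩ R2 = {B, E, F}; its closure under F is {B, E, F}.
Neither R1 nor R2 is contained in that closure, so the decomposition is lossy.

No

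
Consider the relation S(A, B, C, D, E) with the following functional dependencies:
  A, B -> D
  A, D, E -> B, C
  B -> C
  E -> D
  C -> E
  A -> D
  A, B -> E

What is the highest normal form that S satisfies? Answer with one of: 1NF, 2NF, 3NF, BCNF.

Candidate keys: {A, B}, {A, C}, {A, E}. Prime attributes: {A, B, C, E}.
For B -> C we have {B}⁺ = {B, C, D, E}; {B} is not a superkey, so BCNF fails.
E -> D determines the non-prime attribute {D} from a non-superkey — 3NF is violated.
{A} is a proper subset of the key {A, B}, and {A}⁺ contains the non-prime attribute {D} — a partial dependency, so 2NF is violated.

1NF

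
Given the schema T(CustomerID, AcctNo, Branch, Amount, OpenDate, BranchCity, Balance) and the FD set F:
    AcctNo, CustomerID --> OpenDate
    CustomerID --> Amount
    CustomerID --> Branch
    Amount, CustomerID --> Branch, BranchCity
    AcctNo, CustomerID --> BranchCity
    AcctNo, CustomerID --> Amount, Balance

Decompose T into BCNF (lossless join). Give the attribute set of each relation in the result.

{AcctNo, Balance, CustomerID, OpenDate}; {Amount, Branch, BranchCity, CustomerID}

Candidate key of the original relation: {AcctNo, CustomerID}.
Within {AcctNo, Amount, Balance, Branch, BranchCity, CustomerID, OpenDate}: {CustomerID}⁺ ∩ {AcctNo, Amount, Balance, Branch, BranchCity, CustomerID, OpenDate} = {Amount, Branch, BranchCity, CustomerID}, not the whole set, so CustomerID --> Amount, Branch, BranchCity violates BCNF; decompose into {Amount, Branch, BranchCity, CustomerID} and {AcctNo, Balance, CustomerID, OpenDate}.
{Amount, Branch, BranchCity, CustomerID} is in BCNF.
{AcctNo, Balance, CustomerID, OpenDate} is in BCNF.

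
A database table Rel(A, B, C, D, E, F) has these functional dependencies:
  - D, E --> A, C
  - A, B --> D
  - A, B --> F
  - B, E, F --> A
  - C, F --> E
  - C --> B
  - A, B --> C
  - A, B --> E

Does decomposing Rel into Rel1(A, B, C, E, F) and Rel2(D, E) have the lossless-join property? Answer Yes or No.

The shared attributes are {E} and {E}⁺ = {E}.
Neither Rel1 nor Rel2 is contained in that closure, so the decomposition is lossy.

No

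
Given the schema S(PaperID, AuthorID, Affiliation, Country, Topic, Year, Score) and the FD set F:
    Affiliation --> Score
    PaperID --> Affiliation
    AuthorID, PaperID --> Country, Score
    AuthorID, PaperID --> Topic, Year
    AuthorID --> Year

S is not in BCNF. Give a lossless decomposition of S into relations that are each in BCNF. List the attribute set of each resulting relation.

{Affiliation, PaperID}; {Affiliation, Score}; {AuthorID, Country, PaperID, Topic}; {AuthorID, Year}

Candidate key of the original relation: {AuthorID, PaperID}.
Within {Affiliation, AuthorID, Country, PaperID, Score, Topic, Year}: {Affiliation}⁺ ∩ {Affiliation, AuthorID, Country, PaperID, Score, Topic, Year} = {Affiliation, Score}, not the whole set, so Affiliation --> Score violates BCNF; decompose into {Affiliation, Score} and {Affiliation, AuthorID, Country, PaperID, Topic, Year}.
{Affiliation, Score}: every determinant is a superkey — BCNF.
Within {Affiliation, AuthorID, Country, PaperID, Topic, Year}: {PaperID}⁺ ∩ {Affiliation, AuthorID, Country, PaperID, Topic, Year} = {Affiliation, PaperID}, not the whole set, so PaperID --> Affiliation violates BCNF; decompose into {Affiliation, PaperID} and {AuthorID, Country, PaperID, Topic, Year}.
{Affiliation, PaperID}: every determinant is a superkey — BCNF.
Within {AuthorID, Country, PaperID, Topic, Year}: {AuthorID}⁺ ∩ {AuthorID, Country, PaperID, Topic, Year} = {AuthorID, Year}, not the whole set, so AuthorID --> Year violates BCNF; decompose into {AuthorID, Year} and {AuthorID, Country, PaperID, Topic}.
{AuthorID, Year}: every determinant is a superkey — BCNF.
{AuthorID, Country, PaperID, Topic}: every determinant is a superkey — BCNF.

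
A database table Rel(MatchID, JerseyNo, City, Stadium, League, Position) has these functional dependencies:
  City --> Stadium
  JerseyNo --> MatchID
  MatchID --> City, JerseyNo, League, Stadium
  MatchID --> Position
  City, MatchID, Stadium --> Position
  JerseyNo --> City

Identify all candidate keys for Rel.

{JerseyNo} is a candidate key since {JerseyNo}⁺ = {City, JerseyNo, League, MatchID, Position, Stadium} covers every attribute.
{MatchID} is a candidate key since {MatchID}⁺ = {City, JerseyNo, League, MatchID, Position, Stadium} covers every attribute.
No proper subset of any of these is a key, and no other minimal superkey exists.

{JerseyNo}, {MatchID}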